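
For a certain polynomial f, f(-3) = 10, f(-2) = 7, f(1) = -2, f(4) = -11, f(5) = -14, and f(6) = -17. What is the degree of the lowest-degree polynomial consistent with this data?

Divided differences on the nodes -3, -2, 1, 4, 5, 6:
  order 0: 10  7  -2  -11  -14  -17
  order 1: -3  -3  -3  -3  -3
  order 2: 0  0  0  0
  order 3: 0  0  0
  order 4: 0  0
  order 5: 0
The order-1 divided differences are all -3 (nonzero) and every higher order vanishes, so the data lies on a polynomial of degree exactly 1.

1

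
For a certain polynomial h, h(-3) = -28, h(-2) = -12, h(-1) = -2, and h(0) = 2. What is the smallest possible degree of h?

2

Forward differences of the values at u = -3, -2, -1, 0:
  h  : -28  -12  -2  2
  Δ  : 16  10  4
  Δ^2: -6  -6
  Δ^3: 0
The second differences are constant (-6) and nonzero, while all higher differences vanish, so the minimal degree is 2.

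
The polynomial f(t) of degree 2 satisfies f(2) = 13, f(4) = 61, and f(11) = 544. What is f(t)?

Write f(t) = at^2 + bt + c. Substituting each data point gives a linear system:
  4a + 2b + c = 13
  16a + 4b + c = 61
  121a + 11b + c = 544
Solving the system yields a = 5, b = -6, c = 5.
So f(t) = 5t^2 - 6t + 5.
Check: f(2) = 13. ✓

f(t) = 5t^2 - 6t + 5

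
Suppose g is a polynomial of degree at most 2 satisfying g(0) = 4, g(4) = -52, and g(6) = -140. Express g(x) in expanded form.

Write g(x) = ax^2 + bx + c. Substituting each data point gives a linear system:
  c = 4
  16a + 4b + c = -52
  36a + 6b + c = -140
Solving the system yields a = -5, b = 6, c = 4.
So g(x) = -5x² + 6x + 4.
Check: g(4) = -52. ✓

g(x) = -5x^2 + 6x + 4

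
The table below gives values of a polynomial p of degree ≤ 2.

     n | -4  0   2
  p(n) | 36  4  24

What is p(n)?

p(n) = 3n^2 + 4n + 4

Using the Lagrange interpolation formula with nodes -4, 0, 2:
  L_0(n) = n(n - 2) / 24
  L_1(n) = (n + 4)(n - 2) / -8
  L_2(n) = (n + 4)n / 12
Then p(n) = 36·L_0(n) + 4·L_1(n) + 24·L_2(n).
Expanding and collecting terms gives p(n) = 3n^2 + 4n + 4.
Check: p(0) = 4. ✓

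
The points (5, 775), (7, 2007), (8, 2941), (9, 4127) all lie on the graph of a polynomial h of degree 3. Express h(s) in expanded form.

h(s) = 5s^3 + 6s^2 - s + 5

Write h(s) = as^3 + bs^2 + cs + d. Substituting each data point gives a linear system:
  125a + 25b + 5c + d = 775
  343a + 49b + 7c + d = 2007
  512a + 64b + 8c + d = 2941
  729a + 81b + 9c + d = 4127
Solving the system yields a = 5, b = 6, c = -1, d = 5.
So h(s) = 5s³ + 6s² - s + 5.
Check: h(9) = 4127. ✓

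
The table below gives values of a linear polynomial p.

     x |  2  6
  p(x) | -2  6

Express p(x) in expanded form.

Write p(x) = ax + b. Substituting each data point gives a linear system:
  2a + b = -2
  6a + b = 6
Solving the system yields a = 2, b = -6.
So p(x) = 2x - 6.
Check: p(6) = 6. ✓

p(x) = 2x - 6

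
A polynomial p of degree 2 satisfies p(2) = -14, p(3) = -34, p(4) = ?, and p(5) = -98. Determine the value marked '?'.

-62

On equispaced nodes a degree-2 polynomial has vanishing third forward difference, so
  - p(2) + 3·p(3) - 3·p(4) + p(5) = 0.
Substituting the known values and solving for p(4):
  -3·p(4) = 186
  p(4) = -62.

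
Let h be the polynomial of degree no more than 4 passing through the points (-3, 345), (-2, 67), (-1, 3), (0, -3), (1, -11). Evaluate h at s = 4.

Using the Lagrange interpolation formula with nodes -3, -2, -1, 0, 1:
  L_0(s) = (s + 2)(s + 1)s(s - 1) / 24
  L_1(s) = (s + 3)(s + 1)s(s - 1) / -6
  L_2(s) = (s + 3)(s + 2)s(s - 1) / 4
  L_3(s) = (s + 3)(s + 2)(s + 1)(s - 1) / -6
  L_4(s) = (s + 3)(s + 2)(s + 1)s / 24
Then h(s) = 345·L_0(s) + 67·L_1(s) + 3·L_2(s) - 3·L_3(s) - 11·L_4(s).
Expanding and collecting terms gives h(s) = 4s^4 - 2s^3 - 5s^2 - 5s - 3.
Evaluating at s = 4: h(4) = 793.

793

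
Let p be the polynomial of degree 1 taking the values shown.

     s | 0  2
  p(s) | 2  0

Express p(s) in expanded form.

p(s) = -s + 2

Write p(s) = as + b. Substituting each data point gives a linear system:
  b = 2
  2a + b = 0
Solving the system yields a = -1, b = 2.
So p(s) = -s + 2.
Check: p(0) = 2. ✓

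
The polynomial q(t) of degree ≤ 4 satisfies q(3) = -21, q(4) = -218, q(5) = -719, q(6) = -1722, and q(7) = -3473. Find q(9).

-10443

Forward differences of the values at t = 3, 4, 5, 6, 7:
  q  : -21  -218  -719  -1722  -3473
  Δ  : -197  -501  -1003  -1751
  Δ^2: -304  -502  -748
  Δ^3: -198  -246
  Δ^4: -48
The fourth differences are constant, confirming degree 4.
Interpolating (Newton forward form) and evaluating at t = 9 gives q(9) = -10443.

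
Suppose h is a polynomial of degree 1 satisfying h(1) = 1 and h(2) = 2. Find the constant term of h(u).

Write h(u) = au + b. Substituting each data point gives a linear system:
  a + b = 1
  2a + b = 2
Solving the system yields a = 1, b = 0.
So h(u) = u.
The constant term is 0.

0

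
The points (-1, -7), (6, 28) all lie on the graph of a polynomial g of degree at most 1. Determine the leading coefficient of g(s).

Write g(s) = as + b. Substituting each data point gives a linear system:
  -a + b = -7
  6a + b = 28
Solving the system yields a = 5, b = -2.
So g(s) = 5s - 2.
The leading coefficient is 5.

5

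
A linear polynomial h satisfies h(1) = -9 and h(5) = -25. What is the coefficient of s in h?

-4

Write h(s) = as + b. Substituting each data point gives a linear system:
  a + b = -9
  5a + b = -25
Solving the system yields a = -4, b = -5.
So h(s) = -4s - 5.
The leading coefficient is -4.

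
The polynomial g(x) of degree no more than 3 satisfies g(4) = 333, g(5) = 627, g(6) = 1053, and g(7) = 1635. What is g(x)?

g(x) = 4x^3 + 6x^2 - 4x - 3

Using the Lagrange interpolation formula with nodes 4, 5, 6, 7:
  L_0(x) = (x - 5)(x - 6)(x - 7) / -6
  L_1(x) = (x - 4)(x - 6)(x - 7) / 2
  L_2(x) = (x - 4)(x - 5)(x - 7) / -2
  L_3(x) = (x - 4)(x - 5)(x - 6) / 6
Then g(x) = 333·L_0(x) + 627·L_1(x) + 1053·L_2(x) + 1635·L_3(x).
Expanding and collecting terms gives g(x) = 4x³ + 6x² - 4x - 3.
Check: g(4) = 333. ✓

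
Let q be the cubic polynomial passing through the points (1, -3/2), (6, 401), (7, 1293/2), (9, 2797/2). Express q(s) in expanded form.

Write q(s) = as^3 + bs^2 + cs + d. Substituting each data point gives a linear system:
  a + b + c + d = -3/2
  216a + 36b + 6c + d = 401
  343a + 49b + 7c + d = 1293/2
  729a + 81b + 9c + d = 2797/2
Solving the system yields a = 2, b = -1/2, c = -2, d = -1.
So q(s) = 2s³ - (1/2)s² - 2s - 1.
Check: q(7) = 1293/2. ✓

q(s) = 2s^3 - (1/2)s^2 - 2s - 1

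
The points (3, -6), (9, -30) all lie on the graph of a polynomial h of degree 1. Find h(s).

Write h(s) = as + b. Substituting each data point gives a linear system:
  3a + b = -6
  9a + b = -30
Solving the system yields a = -4, b = 6.
So h(s) = -4s + 6.
Check: h(9) = -30. ✓

h(s) = -4s + 6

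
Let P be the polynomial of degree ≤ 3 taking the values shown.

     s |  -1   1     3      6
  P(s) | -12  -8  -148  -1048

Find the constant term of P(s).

Write P(s) = as^3 + bs^2 + cs + d. Substituting each data point gives a linear system:
  -a + b - c + d = -12
  a + b + c + d = -8
  27a + 9b + 3c + d = -148
  216a + 36b + 6c + d = -1048
Solving the system yields a = -4, b = -6, c = 6, d = -4.
So P(s) = -4s³ - 6s² + 6s - 4.
The constant term is -4.

-4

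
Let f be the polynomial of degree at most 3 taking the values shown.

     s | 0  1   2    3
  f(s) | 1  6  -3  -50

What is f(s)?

Write f(s) = as^3 + bs^2 + cs + d. Substituting each data point gives a linear system:
  d = 1
  a + b + c + d = 6
  8a + 4b + 2c + d = -3
  27a + 9b + 3c + d = -50
Solving the system yields a = -4, b = 5, c = 4, d = 1.
So f(s) = -4s^3 + 5s^2 + 4s + 1.
Check: f(1) = 6. ✓

f(s) = -4s^3 + 5s^2 + 4s + 1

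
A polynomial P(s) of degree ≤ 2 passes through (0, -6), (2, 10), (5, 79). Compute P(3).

27

Using the Lagrange interpolation formula with nodes 0, 2, 5:
  L_0(s) = (s - 2)(s - 5) / 10
  L_1(s) = s(s - 5) / -6
  L_2(s) = s(s - 2) / 15
Then P(s) = -6·L_0(s) + 10·L_1(s) + 79·L_2(s).
Expanding and collecting terms gives P(s) = 3s^2 + 2s - 6.
Evaluating at s = 3: P(3) = 27.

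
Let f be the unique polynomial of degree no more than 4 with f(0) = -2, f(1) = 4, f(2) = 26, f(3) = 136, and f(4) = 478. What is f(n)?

Write f(n) = an^4 + bn^3 + cn^2 + dn + e. Substituting each data point gives a linear system:
  e = -2
  a + b + c + d + e = 4
  16a + 8b + 4c + 2d + e = 26
  81a + 27b + 9c + 3d + e = 136
  256a + 64b + 16c + 4d + e = 478
Solving the system yields a = 3, b = -6, c = 5, d = 4, e = -2.
So f(n) = 3n^4 - 6n^3 + 5n^2 + 4n - 2.
Check: f(2) = 26. ✓

f(n) = 3n^4 - 6n^3 + 5n^2 + 4n - 2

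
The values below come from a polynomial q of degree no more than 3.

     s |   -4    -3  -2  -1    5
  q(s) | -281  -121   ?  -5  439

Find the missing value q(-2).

-37

The 4 known points determine the degree-3 polynomial uniquely.
Write q(s) = as^3 + bs^2 + cs + d. Substituting each data point gives a linear system:
  -64a + 16b - 4c + d = -281
  -27a + 9b - 3c + d = -121
  -a + b - c + d = -5
  125a + 25b + 5c + d = 439
Solving the system yields a = 4, b = -2, c = -2, d = -1.
So q(s) = 4s^3 - 2s^2 - 2s - 1.
Then q(-2) = -37.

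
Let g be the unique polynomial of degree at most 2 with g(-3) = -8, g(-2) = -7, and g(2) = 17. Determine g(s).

g(s) = s^2 + 6s + 1

Write g(s) = as^2 + bs + c. Substituting each data point gives a linear system:
  9a - 3b + c = -8
  4a - 2b + c = -7
  4a + 2b + c = 17
Solving the system yields a = 1, b = 6, c = 1.
So g(s) = s^2 + 6s + 1.
Check: g(2) = 17. ✓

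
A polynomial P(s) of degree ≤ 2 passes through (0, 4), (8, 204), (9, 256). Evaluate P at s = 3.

34

Using the Lagrange interpolation formula with nodes 0, 8, 9:
  L_0(s) = (s - 8)(s - 9) / 72
  L_1(s) = s(s - 9) / -8
  L_2(s) = s(s - 8) / 9
Then P(s) = 4·L_0(s) + 204·L_1(s) + 256·L_2(s).
Expanding and collecting terms gives P(s) = 3s^2 + s + 4.
Evaluating at s = 3: P(3) = 34.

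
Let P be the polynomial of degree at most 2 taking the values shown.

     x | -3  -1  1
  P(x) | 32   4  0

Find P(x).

Write P(x) = ax^2 + bx + c. Substituting each data point gives a linear system:
  9a - 3b + c = 32
  a - b + c = 4
  a + b + c = 0
Solving the system yields a = 3, b = -2, c = -1.
So P(x) = 3x² - 2x - 1.
Check: P(-3) = 32. ✓

P(x) = 3x^2 - 2x - 1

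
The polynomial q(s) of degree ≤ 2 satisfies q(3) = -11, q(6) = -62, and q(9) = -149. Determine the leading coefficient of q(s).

-2

Write q(s) = as^2 + bs + c. Substituting each data point gives a linear system:
  9a + 3b + c = -11
  36a + 6b + c = -62
  81a + 9b + c = -149
Solving the system yields a = -2, b = 1, c = 4.
So q(s) = -2s² + s + 4.
The leading coefficient is -2.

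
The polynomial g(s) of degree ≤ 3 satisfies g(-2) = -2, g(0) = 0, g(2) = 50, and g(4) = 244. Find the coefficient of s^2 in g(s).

Write g(s) = as^3 + bs^2 + cs + d. Substituting each data point gives a linear system:
  -8a + 4b - 2c + d = -2
  d = 0
  8a + 4b + 2c + d = 50
  64a + 16b + 4c + d = 244
Solving the system yields a = 2, b = 6, c = 5, d = 0.
So g(s) = 2s³ + 6s² + 5s.
The coefficient of s^2 is 6.

6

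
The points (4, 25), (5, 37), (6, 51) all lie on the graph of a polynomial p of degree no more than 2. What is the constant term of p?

-3

Write p(n) = an^2 + bn + c. Substituting each data point gives a linear system:
  16a + 4b + c = 25
  25a + 5b + c = 37
  36a + 6b + c = 51
Solving the system yields a = 1, b = 3, c = -3.
So p(n) = n^2 + 3n - 3.
The constant term is -3.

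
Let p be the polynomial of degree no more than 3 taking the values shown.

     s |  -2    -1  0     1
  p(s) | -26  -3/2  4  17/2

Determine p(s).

Write p(s) = as^3 + bs^2 + cs + d. Substituting each data point gives a linear system:
  -8a + 4b - 2c + d = -26
  -a + b - c + d = -3/2
  d = 4
  a + b + c + d = 17/2
Solving the system yields a = 3, b = -1/2, c = 2, d = 4.
So p(s) = 3s³ - (1/2)s² + 2s + 4.
Check: p(1) = 17/2. ✓

p(s) = 3s^3 - (1/2)s^2 + 2s + 4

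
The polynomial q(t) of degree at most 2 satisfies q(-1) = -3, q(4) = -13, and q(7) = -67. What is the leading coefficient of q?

Write q(t) = at^2 + bt + c. Substituting each data point gives a linear system:
  a - b + c = -3
  16a + 4b + c = -13
  49a + 7b + c = -67
Solving the system yields a = -2, b = 4, c = 3.
So q(t) = -2t² + 4t + 3.
The leading coefficient is -2.

-2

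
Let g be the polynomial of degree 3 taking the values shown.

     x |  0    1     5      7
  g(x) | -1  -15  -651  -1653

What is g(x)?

g(x) = -4x^3 - 5x^2 - 5x - 1

Using the Lagrange interpolation formula with nodes 0, 1, 5, 7:
  L_0(x) = (x - 1)(x - 5)(x - 7) / -35
  L_1(x) = x(x - 5)(x - 7) / 24
  L_2(x) = x(x - 1)(x - 7) / -40
  L_3(x) = x(x - 1)(x - 5) / 84
Then g(x) = -1·L_0(x) - 15·L_1(x) - 651·L_2(x) - 1653·L_3(x).
Expanding and collecting terms gives g(x) = -4x^3 - 5x^2 - 5x - 1.
Check: g(5) = -651. ✓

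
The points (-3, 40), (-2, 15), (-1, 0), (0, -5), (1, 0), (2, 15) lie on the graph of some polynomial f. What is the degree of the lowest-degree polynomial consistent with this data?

Forward differences of the values at u = -3, -2, -1, 0, 1, 2:
  f  : 40  15  0  -5  0  15
  Δ  : -25  -15  -5  5  15
  Δ^2: 10  10  10  10
  Δ^3: 0  0  0
  Δ^4: 0  0
  Δ^5: 0
The second differences are constant (10) and nonzero, while all higher differences vanish, so the minimal degree is 2.

2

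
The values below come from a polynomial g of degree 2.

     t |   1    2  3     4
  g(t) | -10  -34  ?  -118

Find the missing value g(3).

-70

On equispaced nodes a degree-2 polynomial has vanishing third forward difference, so
  - g(1) + 3·g(2) - 3·g(3) + g(4) = 0.
Substituting the known values and solving for g(3):
  -3·g(3) = 210
  g(3) = -70.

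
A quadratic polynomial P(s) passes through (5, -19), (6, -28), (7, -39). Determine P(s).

Using the Lagrange interpolation formula with nodes 5, 6, 7:
  L_0(s) = (s - 6)(s - 7) / 2
  L_1(s) = (s - 5)(s - 7) / -1
  L_2(s) = (s - 5)(s - 6) / 2
Then P(s) = -19·L_0(s) - 28·L_1(s) - 39·L_2(s).
Expanding and collecting terms gives P(s) = -s^2 + 2s - 4.
Check: P(7) = -39. ✓

P(s) = -s^2 + 2s - 4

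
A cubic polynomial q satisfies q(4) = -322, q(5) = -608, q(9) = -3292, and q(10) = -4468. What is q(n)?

Write q(n) = an^3 + bn^2 + cn + d. Substituting each data point gives a linear system:
  64a + 16b + 4c + d = -322
  125a + 25b + 5c + d = -608
  729a + 81b + 9c + d = -3292
  1000a + 100b + 10c + d = -4468
Solving the system yields a = -4, b = -5, c = 3, d = 2.
So q(n) = -4n^3 - 5n^2 + 3n + 2.
Check: q(5) = -608. ✓

q(n) = -4n^3 - 5n^2 + 3n + 2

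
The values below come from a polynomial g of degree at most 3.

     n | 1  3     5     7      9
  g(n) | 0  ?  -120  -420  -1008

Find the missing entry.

-12

The 4 known points determine the degree-3 polynomial uniquely.
Write g(n) = an^3 + bn^2 + cn + d. Substituting each data point gives a linear system:
  a + b + c + d = 0
  125a + 25b + 5c + d = -120
  343a + 49b + 7c + d = -420
  729a + 81b + 9c + d = -1008
Solving the system yields a = -2, b = 6, c = -4, d = 0.
So g(n) = -2n^3 + 6n^2 - 4n.
Then g(3) = -12.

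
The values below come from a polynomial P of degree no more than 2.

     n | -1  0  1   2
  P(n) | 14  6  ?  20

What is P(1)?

On equispaced nodes a degree-2 polynomial has vanishing third forward difference, so
  - P(-1) + 3·P(0) - 3·P(1) + P(2) = 0.
Substituting the known values and solving for P(1):
  -3·P(1) = -24
  P(1) = 8.

8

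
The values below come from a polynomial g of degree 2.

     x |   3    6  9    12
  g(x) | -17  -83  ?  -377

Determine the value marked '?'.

The 3 known points determine the degree-2 polynomial uniquely.
Write g(x) = ax^2 + bx + c. Substituting each data point gives a linear system:
  9a + 3b + c = -17
  36a + 6b + c = -83
  144a + 12b + c = -377
Solving the system yields a = -3, b = 5, c = -5.
So g(x) = -3x^2 + 5x - 5.
Then g(9) = -203.

-203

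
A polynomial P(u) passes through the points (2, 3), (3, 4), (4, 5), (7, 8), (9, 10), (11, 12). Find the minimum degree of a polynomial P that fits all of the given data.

Divided differences on the nodes 2, 3, 4, 7, 9, 11:
  order 0: 3  4  5  8  10  12
  order 1: 1  1  1  1  1
  order 2: 0  0  0  0
  order 3: 0  0  0
  order 4: 0  0
  order 5: 0
The order-1 divided differences are all 1 (nonzero) and every higher order vanishes, so the data lies on a polynomial of degree exactly 1.

1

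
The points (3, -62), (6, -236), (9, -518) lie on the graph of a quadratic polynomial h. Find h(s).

Using the Lagrange interpolation formula with nodes 3, 6, 9:
  L_0(s) = (s - 6)(s - 9) / 18
  L_1(s) = (s - 3)(s - 9) / -9
  L_2(s) = (s - 3)(s - 6) / 18
Then h(s) = -62·L_0(s) - 236·L_1(s) - 518·L_2(s).
Expanding and collecting terms gives h(s) = -6s² - 4s + 4.
Check: h(9) = -518. ✓

h(s) = -6s^2 - 4s + 4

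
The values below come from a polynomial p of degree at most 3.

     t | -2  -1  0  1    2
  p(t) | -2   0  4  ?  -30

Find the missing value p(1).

-2

The 4 known points determine the degree-3 polynomial uniquely.
Write p(t) = at^3 + bt^2 + ct + d. Substituting each data point gives a linear system:
  -8a + 4b - 2c + d = -2
  -a + b - c + d = 0
  d = 4
  8a + 4b + 2c + d = -30
Solving the system yields a = -2, b = -5, c = 1, d = 4.
So p(t) = -2t^3 - 5t^2 + t + 4.
Then p(1) = -2.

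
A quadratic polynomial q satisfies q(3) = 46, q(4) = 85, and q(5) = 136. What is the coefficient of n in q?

Write q(n) = an^2 + bn + c. Substituting each data point gives a linear system:
  9a + 3b + c = 46
  16a + 4b + c = 85
  25a + 5b + c = 136
Solving the system yields a = 6, b = -3, c = 1.
So q(n) = 6n^2 - 3n + 1.
The coefficient of n is -3.

-3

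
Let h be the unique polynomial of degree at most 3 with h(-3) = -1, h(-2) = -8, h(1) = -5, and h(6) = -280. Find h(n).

Using the Lagrange interpolation formula with nodes -3, -2, 1, 6:
  L_0(n) = (n + 2)(n - 1)(n - 6) / -36
  L_1(n) = (n + 3)(n - 1)(n - 6) / 24
  L_2(n) = (n + 3)(n + 2)(n - 6) / -60
  L_3(n) = (n + 3)(n + 2)(n - 1) / 360
Then h(n) = -1·L_0(n) - 8·L_1(n) - 5·L_2(n) - 280·L_3(n).
Expanding and collecting terms gives h(n) = -n^3 - 2n^2 + 2n - 4.
Check: h(6) = -280. ✓

h(n) = -n^3 - 2n^2 + 2n - 4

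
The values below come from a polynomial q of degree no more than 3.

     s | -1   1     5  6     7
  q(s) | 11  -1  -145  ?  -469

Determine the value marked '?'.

The 4 known points determine the degree-3 polynomial uniquely.
Write q(s) = as^3 + bs^2 + cs + d. Substituting each data point gives a linear system:
  -a + b - c + d = 11
  a + b + c + d = -1
  125a + 25b + 5c + d = -145
  343a + 49b + 7c + d = -469
Solving the system yields a = -2, b = 5, c = -4, d = 0.
So q(s) = -2s^3 + 5s^2 - 4s.
Then q(6) = -276.

-276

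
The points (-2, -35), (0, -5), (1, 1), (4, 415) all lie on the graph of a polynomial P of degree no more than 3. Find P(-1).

Using the Lagrange interpolation formula with nodes -2, 0, 1, 4:
  L_0(x) = x(x - 1)(x - 4) / -36
  L_1(x) = (x + 2)(x - 1)(x - 4) / 8
  L_2(x) = (x + 2)x(x - 4) / -9
  L_3(x) = (x + 2)x(x - 1) / 72
Then P(x) = -35·L_0(x) - 5·L_1(x) + 1·L_2(x) + 415·L_3(x).
Expanding and collecting terms gives P(x) = 6x^3 + 3x^2 - 3x - 5.
Evaluating at x = -1: P(-1) = -5.

-5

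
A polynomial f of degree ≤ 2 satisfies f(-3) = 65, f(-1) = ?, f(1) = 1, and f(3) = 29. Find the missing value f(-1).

13

The 3 known points determine the degree-2 polynomial uniquely.
Write f(u) = au^2 + bu + c. Substituting each data point gives a linear system:
  9a - 3b + c = 65
  a + b + c = 1
  9a + 3b + c = 29
Solving the system yields a = 5, b = -6, c = 2.
So f(u) = 5u^2 - 6u + 2.
Then f(-1) = 13.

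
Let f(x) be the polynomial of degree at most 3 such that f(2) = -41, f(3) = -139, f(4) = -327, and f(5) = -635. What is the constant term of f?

5

Write f(x) = ax^3 + bx^2 + cx + d. Substituting each data point gives a linear system:
  8a + 4b + 2c + d = -41
  27a + 9b + 3c + d = -139
  64a + 16b + 4c + d = -327
  125a + 25b + 5c + d = -635
Solving the system yields a = -5, b = 0, c = -3, d = 5.
So f(x) = -5x^3 - 3x + 5.
The constant term is 5.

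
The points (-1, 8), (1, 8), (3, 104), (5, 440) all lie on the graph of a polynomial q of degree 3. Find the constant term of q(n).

5

Write q(n) = an^3 + bn^2 + cn + d. Substituting each data point gives a linear system:
  -a + b - c + d = 8
  a + b + c + d = 8
  27a + 9b + 3c + d = 104
  125a + 25b + 5c + d = 440
Solving the system yields a = 3, b = 3, c = -3, d = 5.
So q(n) = 3n^3 + 3n^2 - 3n + 5.
The constant term is 5.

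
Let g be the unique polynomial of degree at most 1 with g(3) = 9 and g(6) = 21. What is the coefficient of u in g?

4

Write g(u) = au + b. Substituting each data point gives a linear system:
  3a + b = 9
  6a + b = 21
Solving the system yields a = 4, b = -3.
So g(u) = 4u - 3.
The leading coefficient is 4.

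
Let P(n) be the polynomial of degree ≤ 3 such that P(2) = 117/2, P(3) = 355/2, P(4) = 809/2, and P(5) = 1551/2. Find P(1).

Write P(n) = an^3 + bn^2 + cn + d. Substituting each data point gives a linear system:
  8a + 4b + 2c + d = 117/2
  27a + 9b + 3c + d = 355/2
  64a + 16b + 4c + d = 809/2
  125a + 25b + 5c + d = 1551/2
Solving the system yields a = 6, b = 0, c = 5, d = 1/2.
So P(n) = 6n³ + 5n + 1/2.
Then P(1) = 23/2.

23/2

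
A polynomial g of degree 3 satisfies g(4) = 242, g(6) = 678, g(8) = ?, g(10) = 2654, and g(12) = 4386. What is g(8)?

On equispaced nodes a degree-3 polynomial has vanishing fourth forward difference, so
  g(4) - 4·g(6) + 6·g(8) - 4·g(10) + g(12) = 0.
Substituting the known values and solving for g(8):
  6·g(8) = 8700
  g(8) = 1450.

1450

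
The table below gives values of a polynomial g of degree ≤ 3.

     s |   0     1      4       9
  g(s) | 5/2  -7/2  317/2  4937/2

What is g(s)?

g(s) = 4s^3 - 5s^2 - 5s + 5/2

Write g(s) = as^3 + bs^2 + cs + d. Substituting each data point gives a linear system:
  d = 5/2
  a + b + c + d = -7/2
  64a + 16b + 4c + d = 317/2
  729a + 81b + 9c + d = 4937/2
Solving the system yields a = 4, b = -5, c = -5, d = 5/2.
So g(s) = 4s^3 - 5s^2 - 5s + 5/2.
Check: g(9) = 4937/2. ✓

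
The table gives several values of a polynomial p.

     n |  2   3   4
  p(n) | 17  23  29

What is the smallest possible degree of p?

1

Forward differences of the values at n = 2, 3, 4:
  p  : 17  23  29
  Δ  : 6  6
  Δ^2: 0
The first differences are constant (6) and nonzero, while all higher differences vanish, so the minimal degree is 1.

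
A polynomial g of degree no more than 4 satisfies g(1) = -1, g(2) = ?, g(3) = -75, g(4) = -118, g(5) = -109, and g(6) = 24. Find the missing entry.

-28

On equispaced nodes a degree-4 polynomial has vanishing fifth forward difference, so
  - g(1) + 5·g(2) - 10·g(3) + 10·g(4) - 5·g(5) + g(6) = 0.
Substituting the known values and solving for g(2):
  5·g(2) = -140
  g(2) = -28.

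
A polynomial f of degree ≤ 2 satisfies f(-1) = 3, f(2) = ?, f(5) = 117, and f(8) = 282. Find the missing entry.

On equispaced nodes a degree-2 polynomial has vanishing third forward difference, so
  - f(-1) + 3·f(2) - 3·f(5) + f(8) = 0.
Substituting the known values and solving for f(2):
  3·f(2) = 72
  f(2) = 24.

24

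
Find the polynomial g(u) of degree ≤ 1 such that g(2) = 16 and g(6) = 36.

Write g(u) = au + b. Substituting each data point gives a linear system:
  2a + b = 16
  6a + b = 36
Solving the system yields a = 5, b = 6.
So g(u) = 5u + 6.
Check: g(2) = 16. ✓

g(u) = 5u + 6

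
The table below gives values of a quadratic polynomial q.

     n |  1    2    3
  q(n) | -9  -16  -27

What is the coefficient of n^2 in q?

-2

Write q(n) = an^2 + bn + c. Substituting each data point gives a linear system:
  a + b + c = -9
  4a + 2b + c = -16
  9a + 3b + c = -27
Solving the system yields a = -2, b = -1, c = -6.
So q(n) = -2n^2 - n - 6.
The leading coefficient is -2.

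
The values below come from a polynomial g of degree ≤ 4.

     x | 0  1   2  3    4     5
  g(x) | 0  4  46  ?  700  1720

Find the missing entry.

The 5 known points determine the degree-4 polynomial uniquely.
Write g(x) = ax^4 + bx^3 + cx^2 + dx + e. Substituting each data point gives a linear system:
  e = 0
  a + b + c + d + e = 4
  16a + 8b + 4c + 2d + e = 46
  256a + 64b + 16c + 4d + e = 700
  625a + 125b + 25c + 5d + e = 1720
Solving the system yields a = 3, b = -2, c = 4, d = -1, e = 0.
So g(x) = 3x⁴ - 2x³ + 4x² - x.
Then g(3) = 222.

222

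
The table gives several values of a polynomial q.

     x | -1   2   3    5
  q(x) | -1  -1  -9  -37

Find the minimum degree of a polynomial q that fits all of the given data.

Divided differences on the nodes -1, 2, 3, 5:
  order 0: -1  -1  -9  -37
  order 1: 0  -8  -14
  order 2: -2  -2
  order 3: 0
The order-2 divided differences are all -2 (nonzero) and every higher order vanishes, so the data lies on a polynomial of degree exactly 2.

2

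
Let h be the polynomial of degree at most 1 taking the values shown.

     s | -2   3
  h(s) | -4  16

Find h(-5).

-16

Write h(s) = as + b. Substituting each data point gives a linear system:
  -2a + b = -4
  3a + b = 16
Solving the system yields a = 4, b = 4.
So h(s) = 4s + 4.
Then h(-5) = -16.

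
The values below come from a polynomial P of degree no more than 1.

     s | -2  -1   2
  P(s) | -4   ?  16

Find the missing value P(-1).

1

The 2 known points determine the degree-1 polynomial uniquely.
Write P(s) = as + b. Substituting each data point gives a linear system:
  -2a + b = -4
  2a + b = 16
Solving the system yields a = 5, b = 6.
So P(s) = 5s + 6.
Then P(-1) = 1.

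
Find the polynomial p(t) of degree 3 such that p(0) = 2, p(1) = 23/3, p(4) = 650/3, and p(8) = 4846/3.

Using the Lagrange interpolation formula with nodes 0, 1, 4, 8:
  L_0(t) = (t - 1)(t - 4)(t - 8) / -32
  L_1(t) = t(t - 4)(t - 8) / 21
  L_2(t) = t(t - 1)(t - 8) / -48
  L_3(t) = t(t - 1)(t - 4) / 224
Then p(t) = 2·L_0(t) + 23/3·L_1(t) + 650/3·L_2(t) + 4846/3·L_3(t).
Expanding and collecting terms gives p(t) = 3t^3 + t^2 + (5/3)t + 2.
Check: p(4) = 650/3. ✓

p(t) = 3t^3 + t^2 + (5/3)t + 2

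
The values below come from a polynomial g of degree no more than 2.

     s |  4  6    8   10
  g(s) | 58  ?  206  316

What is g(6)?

120

The 3 known points determine the degree-2 polynomial uniquely.
Write g(s) = as^2 + bs + c. Substituting each data point gives a linear system:
  16a + 4b + c = 58
  64a + 8b + c = 206
  100a + 10b + c = 316
Solving the system yields a = 3, b = 1, c = 6.
So g(s) = 3s² + s + 6.
Then g(6) = 120.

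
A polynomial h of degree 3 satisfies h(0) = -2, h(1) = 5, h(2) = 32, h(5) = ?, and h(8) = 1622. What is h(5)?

413

The 4 known points determine the degree-3 polynomial uniquely.
Write h(t) = at^3 + bt^2 + ct + d. Substituting each data point gives a linear system:
  d = -2
  a + b + c + d = 5
  8a + 4b + 2c + d = 32
  512a + 64b + 8c + d = 1622
Solving the system yields a = 3, b = 1, c = 3, d = -2.
So h(t) = 3t^3 + t^2 + 3t - 2.
Then h(5) = 413.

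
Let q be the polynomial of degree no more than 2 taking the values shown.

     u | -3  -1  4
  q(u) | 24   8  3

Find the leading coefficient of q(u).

1

Write q(u) = au^2 + bu + c. Substituting each data point gives a linear system:
  9a - 3b + c = 24
  a - b + c = 8
  16a + 4b + c = 3
Solving the system yields a = 1, b = -4, c = 3.
So q(u) = u^2 - 4u + 3.
The leading coefficient is 1.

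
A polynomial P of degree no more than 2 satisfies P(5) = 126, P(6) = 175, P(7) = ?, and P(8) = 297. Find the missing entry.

232

The 3 known points determine the degree-2 polynomial uniquely.
Write P(t) = at^2 + bt + c. Substituting each data point gives a linear system:
  25a + 5b + c = 126
  36a + 6b + c = 175
  64a + 8b + c = 297
Solving the system yields a = 4, b = 5, c = 1.
So P(t) = 4t² + 5t + 1.
Then P(7) = 232.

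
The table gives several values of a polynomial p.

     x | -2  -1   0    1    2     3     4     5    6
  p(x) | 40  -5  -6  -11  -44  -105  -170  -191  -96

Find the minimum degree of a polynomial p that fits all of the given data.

4

Forward differences of the values at x = -2, -1, 0, 1, 2, 3, 4, 5, 6:
  p  : 40  -5  -6  -11  -44  -105  -170  -191  -96
  Δ  : -45  -1  -5  -33  -61  -65  -21  95
  Δ^2: 44  -4  -28  -28  -4  44  116
  Δ^3: -48  -24  0  24  48  72
  Δ^4: 24  24  24  24  24
  Δ^5: 0  0  0  0
  Δ^6: 0  0  0
  Δ^7: 0  0
  Δ^8: 0
The fourth differences are constant (24) and nonzero, while all higher differences vanish, so the minimal degree is 4.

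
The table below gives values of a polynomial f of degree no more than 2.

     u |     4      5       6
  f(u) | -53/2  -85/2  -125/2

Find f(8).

Forward differences of the values at u = 4, 5, 6:
  f  : -53/2  -85/2  -125/2
  Δ  : -16  -20
  Δ^2: -4
The second differences are constant, confirming degree 2.
Interpolating (Newton forward form) and evaluating at u = 8 gives f(8) = -229/2.

-229/2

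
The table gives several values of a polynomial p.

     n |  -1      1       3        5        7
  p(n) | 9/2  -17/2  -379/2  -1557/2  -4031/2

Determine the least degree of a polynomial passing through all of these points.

3

Forward differences of the values at n = -1, 1, 3, 5, 7:
  p  : 9/2  -17/2  -379/2  -1557/2  -4031/2
  Δ  : -13  -181  -589  -1237
  Δ^2: -168  -408  -648
  Δ^3: -240  -240
  Δ^4: 0
The third differences are constant (-240) and nonzero, while all higher differences vanish, so the minimal degree is 3.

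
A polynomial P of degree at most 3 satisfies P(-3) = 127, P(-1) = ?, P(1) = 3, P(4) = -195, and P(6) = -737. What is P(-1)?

The 4 known points determine the degree-3 polynomial uniquely.
Write P(x) = ax^3 + bx^2 + cx + d. Substituting each data point gives a linear system:
  -27a + 9b - 3c + d = 127
  a + b + c + d = 3
  64a + 16b + 4c + d = -195
  216a + 36b + 6c + d = -737
Solving the system yields a = -4, b = 3, c = 3, d = 1.
So P(x) = -4x^3 + 3x^2 + 3x + 1.
Then P(-1) = 5.

5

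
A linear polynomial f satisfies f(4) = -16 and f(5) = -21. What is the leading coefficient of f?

Write f(s) = as + b. Substituting each data point gives a linear system:
  4a + b = -16
  5a + b = -21
Solving the system yields a = -5, b = 4.
So f(s) = -5s + 4.
The leading coefficient is -5.

-5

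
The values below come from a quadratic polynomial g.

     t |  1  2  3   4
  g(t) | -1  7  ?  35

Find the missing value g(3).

19

On equispaced nodes a degree-2 polynomial has vanishing third forward difference, so
  - g(1) + 3·g(2) - 3·g(3) + g(4) = 0.
Substituting the known values and solving for g(3):
  -3·g(3) = -57
  g(3) = 19.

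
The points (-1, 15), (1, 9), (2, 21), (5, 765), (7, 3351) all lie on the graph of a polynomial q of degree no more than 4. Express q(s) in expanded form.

q(s) = 2s^4 - 5s^3 + 5s^2 + 2s + 5

Using the Lagrange interpolation formula with nodes -1, 1, 2, 5, 7:
  L_0(s) = (s - 1)(s - 2)(s - 5)(s - 7) / 288
  L_1(s) = (s + 1)(s - 2)(s - 5)(s - 7) / -48
  L_2(s) = (s + 1)(s - 1)(s - 5)(s - 7) / 45
  L_3(s) = (s + 1)(s - 1)(s - 2)(s - 7) / -144
  L_4(s) = (s + 1)(s - 1)(s - 2)(s - 5) / 480
Then q(s) = 15·L_0(s) + 9·L_1(s) + 21·L_2(s) + 765·L_3(s) + 3351·L_4(s).
Expanding and collecting terms gives q(s) = 2s⁴ - 5s³ + 5s² + 2s + 5.
Check: q(-1) = 15. ✓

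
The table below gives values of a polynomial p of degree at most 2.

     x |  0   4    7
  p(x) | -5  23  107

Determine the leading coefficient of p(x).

3

Write p(x) = ax^2 + bx + c. Substituting each data point gives a linear system:
  c = -5
  16a + 4b + c = 23
  49a + 7b + c = 107
Solving the system yields a = 3, b = -5, c = -5.
So p(x) = 3x^2 - 5x - 5.
The leading coefficient is 3.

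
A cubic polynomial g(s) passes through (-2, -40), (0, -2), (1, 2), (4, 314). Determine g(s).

Write g(s) = as^3 + bs^2 + cs + d. Substituting each data point gives a linear system:
  -8a + 4b - 2c + d = -40
  d = -2
  a + b + c + d = 2
  64a + 16b + 4c + d = 314
Solving the system yields a = 5, b = 0, c = -1, d = -2.
So g(s) = 5s^3 - s - 2.
Check: g(4) = 314. ✓

g(s) = 5s^3 - s - 2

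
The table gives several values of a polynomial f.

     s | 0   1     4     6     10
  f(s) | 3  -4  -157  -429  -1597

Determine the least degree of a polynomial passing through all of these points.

Divided differences on the nodes 0, 1, 4, 6, 10:
  order 0: 3  -4  -157  -429  -1597
  order 1: -7  -51  -136  -292
  order 2: -11  -17  -26
  order 3: -1  -1
  order 4: 0
The order-3 divided differences are all -1 (nonzero) and every higher order vanishes, so the data lies on a polynomial of degree exactly 3.

3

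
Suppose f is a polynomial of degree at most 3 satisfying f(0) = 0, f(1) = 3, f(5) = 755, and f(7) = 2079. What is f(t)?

Write f(t) = at^3 + bt^2 + ct + d. Substituting each data point gives a linear system:
  d = 0
  a + b + c + d = 3
  125a + 25b + 5c + d = 755
  343a + 49b + 7c + d = 2079
Solving the system yields a = 6, b = 1, c = -4, d = 0.
So f(t) = 6t^3 + t^2 - 4t.
Check: f(1) = 3. ✓

f(t) = 6t^3 + t^2 - 4t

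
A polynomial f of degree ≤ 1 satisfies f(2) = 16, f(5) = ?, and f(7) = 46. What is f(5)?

34

The 2 known points determine the degree-1 polynomial uniquely.
Write f(t) = at + b. Substituting each data point gives a linear system:
  2a + b = 16
  7a + b = 46
Solving the system yields a = 6, b = 4.
So f(t) = 6t + 4.
Then f(5) = 34.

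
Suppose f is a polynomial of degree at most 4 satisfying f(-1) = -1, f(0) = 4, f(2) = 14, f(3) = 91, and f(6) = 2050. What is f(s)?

f(s) = 2s^4 - 2s^3 - 4s^2 + 5s + 4

Write f(s) = as^4 + bs^3 + cs^2 + ds + e. Substituting each data point gives a linear system:
  a - b + c - d + e = -1
  e = 4
  16a + 8b + 4c + 2d + e = 14
  81a + 27b + 9c + 3d + e = 91
  1296a + 216b + 36c + 6d + e = 2050
Solving the system yields a = 2, b = -2, c = -4, d = 5, e = 4.
So f(s) = 2s^4 - 2s^3 - 4s^2 + 5s + 4.
Check: f(2) = 14. ✓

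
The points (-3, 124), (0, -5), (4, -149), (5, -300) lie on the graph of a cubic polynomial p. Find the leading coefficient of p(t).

Write p(t) = at^3 + bt^2 + ct + d. Substituting each data point gives a linear system:
  -27a + 9b - 3c + d = 124
  d = -5
  64a + 16b + 4c + d = -149
  125a + 25b + 5c + d = -300
Solving the system yields a = -3, b = 4, c = -4, d = -5.
So p(t) = -3t^3 + 4t^2 - 4t - 5.
The leading coefficient is -3.

-3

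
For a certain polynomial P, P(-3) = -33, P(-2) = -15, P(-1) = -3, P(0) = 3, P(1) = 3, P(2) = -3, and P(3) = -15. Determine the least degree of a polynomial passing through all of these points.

2

Forward differences of the values at x = -3, -2, -1, 0, 1, 2, 3:
  P  : -33  -15  -3  3  3  -3  -15
  Δ  : 18  12  6  0  -6  -12
  Δ^2: -6  -6  -6  -6  -6
  Δ^3: 0  0  0  0
  Δ^4: 0  0  0
  Δ^5: 0  0
  Δ^6: 0
The second differences are constant (-6) and nonzero, while all higher differences vanish, so the minimal degree is 2.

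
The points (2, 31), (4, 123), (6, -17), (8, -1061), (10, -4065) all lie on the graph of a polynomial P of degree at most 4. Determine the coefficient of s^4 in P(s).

Write P(s) = as^4 + bs^3 + cs^2 + ds + e. Substituting each data point gives a linear system:
  16a + 8b + 4c + 2d + e = 31
  256a + 64b + 16c + 4d + e = 123
  1296a + 216b + 36c + 6d + e = -17
  4096a + 512b + 64c + 8d + e = -1061
  10000a + 1000b + 100c + 10d + e = -4065
Solving the system yields a = -1, b = 6, c = -1, d = 4, e = -5.
So P(s) = -s^4 + 6s^3 - s^2 + 4s - 5.
The leading coefficient is -1.

-1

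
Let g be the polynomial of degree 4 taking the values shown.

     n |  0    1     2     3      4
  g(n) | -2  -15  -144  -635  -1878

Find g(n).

g(n) = -6n^4 - 5n^3 - n^2 - n - 2

Using the Lagrange interpolation formula with nodes 0, 1, 2, 3, 4:
  L_0(n) = (n - 1)(n - 2)(n - 3)(n - 4) / 24
  L_1(n) = n(n - 2)(n - 3)(n - 4) / -6
  L_2(n) = n(n - 1)(n - 3)(n - 4) / 4
  L_3(n) = n(n - 1)(n - 2)(n - 4) / -6
  L_4(n) = n(n - 1)(n - 2)(n - 3) / 24
Then g(n) = -2·L_0(n) - 15·L_1(n) - 144·L_2(n) - 635·L_3(n) - 1878·L_4(n).
Expanding and collecting terms gives g(n) = -6n^4 - 5n^3 - n^2 - n - 2.
Check: g(3) = -635. ✓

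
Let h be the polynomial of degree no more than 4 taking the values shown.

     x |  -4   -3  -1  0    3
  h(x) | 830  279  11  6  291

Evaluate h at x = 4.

Using the Lagrange interpolation formula with nodes -4, -3, -1, 0, 3:
  L_0(x) = (x + 3)(x + 1)x(x - 3) / 84
  L_1(x) = (x + 4)(x + 1)x(x - 3) / -36
  L_2(x) = (x + 4)(x + 3)x(x - 3) / 24
  L_3(x) = (x + 4)(x + 3)(x + 1)(x - 3) / -36
  L_4(x) = (x + 4)(x + 3)(x + 1)x / 504
Then h(x) = 830·L_0(x) + 279·L_1(x) + 11·L_2(x) + 6·L_3(x) + 291·L_4(x).
Expanding and collecting terms gives h(x) = 3x^4 + 4x^2 + 2x + 6.
Evaluating at x = 4: h(4) = 846.

846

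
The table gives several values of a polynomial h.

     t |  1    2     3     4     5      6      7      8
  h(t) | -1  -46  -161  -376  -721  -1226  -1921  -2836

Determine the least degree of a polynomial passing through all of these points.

Forward differences of the values at t = 1, 2, 3, 4, 5, 6, 7, 8:
  h  : -1  -46  -161  -376  -721  -1226  -1921  -2836
  Δ  : -45  -115  -215  -345  -505  -695  -915
  Δ^2: -70  -100  -130  -160  -190  -220
  Δ^3: -30  -30  -30  -30  -30
  Δ^4: 0  0  0  0
  Δ^5: 0  0  0
  Δ^6: 0  0
  Δ^7: 0
The third differences are constant (-30) and nonzero, while all higher differences vanish, so the minimal degree is 3.

3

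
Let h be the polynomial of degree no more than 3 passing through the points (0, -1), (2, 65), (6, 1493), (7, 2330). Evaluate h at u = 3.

Write h(u) = au^3 + bu^2 + cu + d. Substituting each data point gives a linear system:
  d = -1
  8a + 4b + 2c + d = 65
  216a + 36b + 6c + d = 1493
  343a + 49b + 7c + d = 2330
Solving the system yields a = 6, b = 6, c = -3, d = -1.
So h(u) = 6u³ + 6u² - 3u - 1.
Then h(3) = 206.

206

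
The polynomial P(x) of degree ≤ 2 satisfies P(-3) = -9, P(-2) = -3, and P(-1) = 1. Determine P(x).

P(x) = -x^2 + x + 3

Write P(x) = ax^2 + bx + c. Substituting each data point gives a linear system:
  9a - 3b + c = -9
  4a - 2b + c = -3
  a - b + c = 1
Solving the system yields a = -1, b = 1, c = 3.
So P(x) = -x² + x + 3.
Check: P(-1) = 1. ✓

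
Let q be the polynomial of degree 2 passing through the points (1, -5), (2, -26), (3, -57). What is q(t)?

q(t) = -5t^2 - 6t + 6

Write q(t) = at^2 + bt + c. Substituting each data point gives a linear system:
  a + b + c = -5
  4a + 2b + c = -26
  9a + 3b + c = -57
Solving the system yields a = -5, b = -6, c = 6.
So q(t) = -5t^2 - 6t + 6.
Check: q(3) = -57. ✓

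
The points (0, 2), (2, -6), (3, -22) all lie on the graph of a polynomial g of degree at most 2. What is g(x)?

g(x) = -4x^2 + 4x + 2

Write g(x) = ax^2 + bx + c. Substituting each data point gives a linear system:
  c = 2
  4a + 2b + c = -6
  9a + 3b + c = -22
Solving the system yields a = -4, b = 4, c = 2.
So g(x) = -4x^2 + 4x + 2.
Check: g(2) = -6. ✓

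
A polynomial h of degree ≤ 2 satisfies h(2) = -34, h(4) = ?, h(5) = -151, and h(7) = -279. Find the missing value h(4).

-102

The 3 known points determine the degree-2 polynomial uniquely.
Write h(x) = ax^2 + bx + c. Substituting each data point gives a linear system:
  4a + 2b + c = -34
  25a + 5b + c = -151
  49a + 7b + c = -279
Solving the system yields a = -5, b = -4, c = -6.
So h(x) = -5x^2 - 4x - 6.
Then h(4) = -102.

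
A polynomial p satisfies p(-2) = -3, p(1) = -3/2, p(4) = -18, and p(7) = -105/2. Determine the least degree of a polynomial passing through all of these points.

Forward differences of the values at n = -2, 1, 4, 7:
  p  : -3  -3/2  -18  -105/2
  Δ  : 3/2  -33/2  -69/2
  Δ^2: -18  -18
  Δ^3: 0
The second differences are constant (-18) and nonzero, while all higher differences vanish, so the minimal degree is 2.

2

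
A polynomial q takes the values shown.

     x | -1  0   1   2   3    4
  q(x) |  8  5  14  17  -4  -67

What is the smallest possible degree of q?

Forward differences of the values at x = -1, 0, 1, 2, 3, 4:
  q  : 8  5  14  17  -4  -67
  Δ  : -3  9  3  -21  -63
  Δ^2: 12  -6  -24  -42
  Δ^3: -18  -18  -18
  Δ^4: 0  0
  Δ^5: 0
The third differences are constant (-18) and nonzero, while all higher differences vanish, so the minimal degree is 3.

3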